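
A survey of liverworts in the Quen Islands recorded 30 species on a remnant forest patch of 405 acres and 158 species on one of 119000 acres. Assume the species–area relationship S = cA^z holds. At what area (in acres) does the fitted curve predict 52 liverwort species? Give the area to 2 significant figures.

2700 acres

z = ln(158/30) / ln(119000/405) = 1.6614 / 5.6830 = 0.2923
c = 30 / 405^0.2923 = 30 / 5.785 = 5.186
A = (52/5.186)^(1/0.2923) ⇒ ln A = ln(10.03)/0.2923 = 7.8854
A = e^7.8854 ≈ 2658 acres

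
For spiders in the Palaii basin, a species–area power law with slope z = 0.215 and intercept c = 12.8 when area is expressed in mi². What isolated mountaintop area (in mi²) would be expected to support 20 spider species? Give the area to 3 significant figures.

20 = 12.8 × A^0.215  ⇒  A^0.215 = 20/12.8 = 1.562
ln A = ln(1.562) / 0.215 = 0.4463 / 0.215 = 2.0758
A = e^2.0758 ≈ 7.971 mi²

7.97 mi²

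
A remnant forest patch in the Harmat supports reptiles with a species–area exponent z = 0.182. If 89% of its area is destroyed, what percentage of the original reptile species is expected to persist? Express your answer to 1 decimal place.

66.9%

S_new/S_old = (A_new/A_old)^z = 0.11^0.182
= exp(0.182 × ln 0.11) = exp(0.182 × -2.2073) = exp(-0.4017) ≈ 0.6692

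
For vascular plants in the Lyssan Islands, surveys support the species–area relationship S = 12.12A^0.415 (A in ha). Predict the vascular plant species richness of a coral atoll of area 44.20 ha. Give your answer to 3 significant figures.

S = 12.12 × 44.2^0.415
ln S = ln 12.12 + 0.415 × ln 44.2 = 2.4949 + 0.415 × 3.7887 = 4.0672
S = e^4.0672 ≈ 58.39

58.4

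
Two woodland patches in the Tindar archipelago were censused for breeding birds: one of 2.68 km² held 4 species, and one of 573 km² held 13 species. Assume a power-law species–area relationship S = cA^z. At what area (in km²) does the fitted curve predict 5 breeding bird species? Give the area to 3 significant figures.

z = ln(13/4) / ln(573/2.68) = 1.1787 / 5.3651 = 0.2197
c = 4 / 2.68^0.2197 = 4 / 1.242 = 3.221
A = (5/3.221)^(1/0.2197) ⇒ ln A = ln(1.552)/0.2197 = 2.0015
A = e^2.0015 ≈ 7.4 km²

7.40 km²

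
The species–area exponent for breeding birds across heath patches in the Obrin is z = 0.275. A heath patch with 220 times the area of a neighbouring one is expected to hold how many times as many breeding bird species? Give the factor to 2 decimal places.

S₂/S₁ = (A₂/A₁)^z = 220^0.275
ln(S₂/S₁) = 0.275 × ln 220 = 0.275 × 5.3936 = 1.4832
S₂/S₁ = e^1.4832 ≈ 4.407

4.41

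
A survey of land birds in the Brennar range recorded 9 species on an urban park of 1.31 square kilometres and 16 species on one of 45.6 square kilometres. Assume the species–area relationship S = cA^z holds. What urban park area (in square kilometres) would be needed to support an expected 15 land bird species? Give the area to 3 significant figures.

z = ln(16/9) / ln(45.6/1.31) = 0.5754 / 3.5499 = 0.1621
c = 9 / 1.31^0.1621 = 9 / 1.045 = 8.615
A = (15/8.615)^(1/0.1621) ⇒ ln A = ln(1.741)/0.1621 = 3.4217
A = e^3.4217 ≈ 30.62 square kilometres

30.6 square kilometres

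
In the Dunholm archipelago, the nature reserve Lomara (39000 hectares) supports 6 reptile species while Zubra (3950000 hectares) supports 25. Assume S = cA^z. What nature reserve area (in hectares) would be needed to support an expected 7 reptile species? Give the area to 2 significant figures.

64000 hectares

z = ln(25/6) / ln(3950000/39000) = 1.4271 / 4.6179 = 0.3090
c = 6 / 39000^0.3090 = 6 / 26.23 = 0.2287
A = (7/0.2287)^(1/0.3090) ⇒ ln A = ln(30.6)/0.3090 = 11.0701
A = e^11.0701 ≈ 64223 hectares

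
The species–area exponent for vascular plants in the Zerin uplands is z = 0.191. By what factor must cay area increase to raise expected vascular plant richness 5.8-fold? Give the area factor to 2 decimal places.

9931.28

(A₂/A₁)^0.191 = 5.8, so A₂/A₁ = 5.8^(1/0.191) = 5.8^5.236
ln(A₂/A₁) = ln 5.8 / 0.191 = 1.7579 / 0.191 = 9.2034
A₂/A₁ = e^9.2034 ≈ 9931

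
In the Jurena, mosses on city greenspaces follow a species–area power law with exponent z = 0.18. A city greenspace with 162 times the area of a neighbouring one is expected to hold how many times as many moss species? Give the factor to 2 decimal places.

2.50

S₂/S₁ = (A₂/A₁)^z = 162^0.18
ln(S₂/S₁) = 0.18 × ln 162 = 0.18 × 5.0876 = 0.9158
S₂/S₁ = e^0.9158 ≈ 2.499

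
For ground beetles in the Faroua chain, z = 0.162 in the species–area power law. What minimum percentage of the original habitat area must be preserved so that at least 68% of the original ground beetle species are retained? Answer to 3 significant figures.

Need (A_new/A_old)^0.162 = 0.68, so A_new/A_old = 0.68^(1/0.162) = 0.68^6.173
ln(A_new/A_old) = ln 0.68 / 0.162 = -0.3857 / 0.162 = -2.3806
A_new/A_old = e^-2.3806 ≈ 0.09249

9.25%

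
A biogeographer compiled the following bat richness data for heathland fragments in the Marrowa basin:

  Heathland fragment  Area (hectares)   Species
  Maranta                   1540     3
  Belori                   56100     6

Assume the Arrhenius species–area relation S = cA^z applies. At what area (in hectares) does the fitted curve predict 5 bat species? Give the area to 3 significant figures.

21800 hectares

z = ln(6/3) / ln(56100/1540) = 0.6931 / 3.5954 = 0.1928
c = 3 / 1540^0.1928 = 3 / 4.116 = 0.7288
A = (5/0.7288)^(1/0.1928) ⇒ ln A = ln(6.861)/0.1928 = 9.9892
A = e^9.9892 ≈ 21790 hectares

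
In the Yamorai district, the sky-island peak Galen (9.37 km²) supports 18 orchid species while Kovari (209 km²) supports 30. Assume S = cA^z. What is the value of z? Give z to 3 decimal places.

0.165

Taking logs: ln S = ln c + z ln A, so z = (ln S₂ − ln S₁)/(ln A₂ − ln A₁).
z = ln(30/18) / ln(209/9.37) = ln(1.667) / ln(22.31) = 0.5108 / 3.1048 = 0.1645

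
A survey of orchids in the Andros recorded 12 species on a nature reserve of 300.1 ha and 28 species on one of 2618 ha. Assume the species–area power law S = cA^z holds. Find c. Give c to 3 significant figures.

z = ln(S₂/S₁) / ln(A₂/A₁) = ln(28/12) / ln(2618/300.1) = 0.8473 / 2.1661 = 0.3912
c = S₁ / A₁^z = 12 / 300.1^0.3912 = 12 / 9.312 = 1.289

1.29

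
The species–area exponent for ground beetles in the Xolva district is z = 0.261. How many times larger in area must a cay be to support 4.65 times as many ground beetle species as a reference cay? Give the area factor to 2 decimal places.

(A₂/A₁)^0.261 = 4.65, so A₂/A₁ = 4.65^(1/0.261) = 4.65^3.831
ln(A₂/A₁) = ln 4.65 / 0.261 = 1.5369 / 0.261 = 5.8884
A₂/A₁ = e^5.8884 ≈ 360.8

360.82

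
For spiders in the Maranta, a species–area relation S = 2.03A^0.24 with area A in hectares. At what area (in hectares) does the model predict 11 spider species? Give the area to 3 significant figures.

1140 hectares

11 = 2.03 × A^0.24  ⇒  A^0.24 = 11/2.03 = 5.419
ln A = ln(5.419) / 0.24 = 1.6899 / 0.24 = 7.0411
A = e^7.0411 ≈ 1143 hectares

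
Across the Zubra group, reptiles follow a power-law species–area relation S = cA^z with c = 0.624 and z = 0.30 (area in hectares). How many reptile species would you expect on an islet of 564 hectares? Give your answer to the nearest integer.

S = 0.624 × 564^0.3 = 0.624 × 6.689 ≈ 4.174

4 species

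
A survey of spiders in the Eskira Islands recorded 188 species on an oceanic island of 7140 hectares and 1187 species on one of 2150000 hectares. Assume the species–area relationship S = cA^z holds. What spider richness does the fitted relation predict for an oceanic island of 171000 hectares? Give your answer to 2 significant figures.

z = ln(1187/188) / ln(2150000/7140) = 1.8427 / 5.7075 = 0.3229
c = 188 / 7140^0.3229 = 188 / 17.55 = 10.71
S₃ = 10.71 × 171000^0.3229 = 10.71 × 48.93 ≈ 524.2

520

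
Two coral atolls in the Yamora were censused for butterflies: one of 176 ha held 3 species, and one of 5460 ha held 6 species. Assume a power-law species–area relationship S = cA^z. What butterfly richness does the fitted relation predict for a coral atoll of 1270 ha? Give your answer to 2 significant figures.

4.5

z = ln(6/3) / ln(5460/176) = 0.6931 / 3.4347 = 0.2018
c = 3 / 176^0.2018 = 3 / 2.839 = 1.057
S₃ = 1.057 × 1270^0.2018 = 1.057 × 4.23 ≈ 4.47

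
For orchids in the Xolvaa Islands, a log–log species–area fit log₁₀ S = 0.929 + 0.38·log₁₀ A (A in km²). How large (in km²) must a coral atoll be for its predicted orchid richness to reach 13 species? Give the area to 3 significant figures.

3.07 km²

13 = 8.492 × A^0.38  ⇒  A^0.38 = 13/8.492 = 1.531
ln A = ln(1.531) / 0.38 = 0.4258 / 0.38 = 1.1207
A = e^1.1207 ≈ 3.067 km²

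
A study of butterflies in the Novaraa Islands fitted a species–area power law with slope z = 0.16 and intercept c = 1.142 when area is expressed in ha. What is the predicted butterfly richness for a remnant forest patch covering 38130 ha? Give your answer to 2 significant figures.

S = 1.142 × 38130^0.16
ln S = ln 1.142 + 0.16 × ln 38130 = 0.1328 + 0.16 × 10.5488 = 1.8206
S = e^1.8206 ≈ 6.175

6.2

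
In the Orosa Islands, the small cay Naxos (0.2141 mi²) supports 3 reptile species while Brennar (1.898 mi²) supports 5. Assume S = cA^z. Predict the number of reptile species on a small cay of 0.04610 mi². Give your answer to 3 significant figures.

z = ln(5/3) / ln(1.898/0.2141) = 0.5108 / 2.1821 = 0.2341
c = 3 / 0.2141^0.2341 = 3 / 0.6971 = 4.303
S₃ = 4.303 × 0.0461^0.2341 = 4.303 × 0.4866 ≈ 2.094

2.09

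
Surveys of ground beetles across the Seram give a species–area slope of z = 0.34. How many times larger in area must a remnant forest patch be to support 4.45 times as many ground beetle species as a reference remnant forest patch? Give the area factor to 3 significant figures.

80.7

(A₂/A₁)^0.34 = 4.45, so A₂/A₁ = 4.45^(1/0.34) = 4.45^2.941
ln(A₂/A₁) = ln 4.45 / 0.34 = 1.4929 / 0.34 = 4.3909
A₂/A₁ = e^4.3909 ≈ 80.71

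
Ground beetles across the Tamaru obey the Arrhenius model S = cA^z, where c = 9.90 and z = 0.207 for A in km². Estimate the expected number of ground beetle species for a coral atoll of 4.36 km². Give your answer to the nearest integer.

13

S = 9.9 × 4.36^0.207
ln S = ln 9.9 + 0.207 × ln 4.36 = 2.2925 + 0.207 × 1.4725 = 2.5973
S = e^2.5973 ≈ 13.43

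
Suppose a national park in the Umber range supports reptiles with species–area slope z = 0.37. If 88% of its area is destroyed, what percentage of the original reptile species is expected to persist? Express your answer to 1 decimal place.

45.6%

S_new/S_old = (A_new/A_old)^z = 0.12^0.37
= exp(0.37 × ln 0.12) = exp(0.37 × -2.1203) = exp(-0.7845) ≈ 0.4563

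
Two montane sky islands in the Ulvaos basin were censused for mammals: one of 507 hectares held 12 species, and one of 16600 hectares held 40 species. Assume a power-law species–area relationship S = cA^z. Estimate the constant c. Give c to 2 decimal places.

z = ln(S₂/S₁) / ln(A₂/A₁) = ln(40/12) / ln(16600/507) = 1.2040 / 3.4886 = 0.3451
c = S₁ / A₁^z = 12 / 507^0.3451 = 12 / 8.581 = 1.398

1.40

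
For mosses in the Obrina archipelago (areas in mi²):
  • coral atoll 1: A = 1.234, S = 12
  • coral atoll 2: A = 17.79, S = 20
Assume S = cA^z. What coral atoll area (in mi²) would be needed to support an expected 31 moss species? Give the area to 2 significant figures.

z = ln(20/12) / ln(17.79/1.234) = 0.5108 / 2.6684 = 0.1914
c = 12 / 1.234^0.1914 = 12 / 1.041 = 11.53
A = (31/11.53)^(1/0.1914) ⇒ ln A = ln(2.689)/0.1914 = 5.1679
A = e^5.1679 ≈ 175.6 mi²

180 mi²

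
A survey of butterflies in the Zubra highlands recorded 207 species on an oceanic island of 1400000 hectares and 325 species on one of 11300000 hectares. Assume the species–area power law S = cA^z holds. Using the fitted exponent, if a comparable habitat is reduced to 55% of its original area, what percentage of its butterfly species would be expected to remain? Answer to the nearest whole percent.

z = ln(325/207) / ln(11300000/1400000) = 0.4511 / 2.0883 = 0.2160
S_new/S_old = (A_new/A_old)^z = 0.55^0.2160 = exp(0.2160 × -0.5978) = 0.8789

88%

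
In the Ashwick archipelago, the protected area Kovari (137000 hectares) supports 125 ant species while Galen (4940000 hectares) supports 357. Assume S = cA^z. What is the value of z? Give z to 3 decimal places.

Taking logs: ln S = ln c + z ln A, so z = (ln S₂ − ln S₁)/(ln A₂ − ln A₁).
z = ln(357/125) / ln(4940000/137000) = ln(2.856) / ln(36.06) = 1.0494 / 3.5851 = 0.2927

0.293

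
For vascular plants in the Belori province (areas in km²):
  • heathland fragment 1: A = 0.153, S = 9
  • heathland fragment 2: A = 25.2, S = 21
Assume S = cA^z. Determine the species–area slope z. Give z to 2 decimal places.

0.17

Taking logs: ln S = ln c + z ln A, so z = (ln S₂ − ln S₁)/(ln A₂ − ln A₁).
z = ln(21/9) / ln(25.2/0.153) = ln(2.333) / ln(164.7) = 0.8473 / 5.1042 = 0.1660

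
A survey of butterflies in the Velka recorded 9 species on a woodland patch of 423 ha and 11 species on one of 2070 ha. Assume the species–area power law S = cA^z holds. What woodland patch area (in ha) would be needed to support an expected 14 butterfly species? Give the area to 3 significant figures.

z = ln(11/9) / ln(2070/423) = 0.2007 / 1.5879 = 0.1264
c = 9 / 423^0.1264 = 9 / 2.147 = 4.191
A = (14/4.191)^(1/0.1264) ⇒ ln A = ln(3.34)/0.1264 = 9.5436
A = e^9.5436 ≈ 13956 ha

14000 ha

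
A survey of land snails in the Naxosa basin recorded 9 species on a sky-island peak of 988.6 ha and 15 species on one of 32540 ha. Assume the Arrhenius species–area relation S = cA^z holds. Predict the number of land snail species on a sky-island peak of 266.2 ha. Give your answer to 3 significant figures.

7.43

z = ln(15/9) / ln(32540/988.6) = 0.5108 / 3.4939 = 0.1462
c = 9 / 988.6^0.1462 = 9 / 2.741 = 3.284
S₃ = 3.284 × 266.2^0.1462 = 3.284 × 2.262 ≈ 7.429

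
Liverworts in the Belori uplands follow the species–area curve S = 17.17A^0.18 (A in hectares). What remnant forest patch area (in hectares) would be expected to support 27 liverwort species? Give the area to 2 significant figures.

27 = 17.17 × A^0.18  ⇒  A^0.18 = 27/17.17 = 1.573
ln A = ln(1.573) / 0.18 = 0.4527 / 0.18 = 2.5149
A = e^2.5149 ≈ 12.36 hectares

12 hectares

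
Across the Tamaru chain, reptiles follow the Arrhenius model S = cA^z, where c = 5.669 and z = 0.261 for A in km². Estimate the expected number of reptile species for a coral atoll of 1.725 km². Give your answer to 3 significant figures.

6.54

S = 5.669 × 1.725^0.261
ln S = ln 5.669 + 0.261 × ln 1.725 = 1.7350 + 0.261 × 0.5452 = 1.8773
S = e^1.8773 ≈ 6.536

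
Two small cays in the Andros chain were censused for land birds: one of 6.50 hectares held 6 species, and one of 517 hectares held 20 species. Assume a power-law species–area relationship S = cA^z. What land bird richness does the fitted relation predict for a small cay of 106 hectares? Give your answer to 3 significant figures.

z = ln(20/6) / ln(517/6.5) = 1.2040 / 4.3762 = 0.2751
c = 6 / 6.5^0.2751 = 6 / 1.674 = 3.585
S₃ = 3.585 × 106^0.2751 = 3.585 × 3.607 ≈ 12.93

12.9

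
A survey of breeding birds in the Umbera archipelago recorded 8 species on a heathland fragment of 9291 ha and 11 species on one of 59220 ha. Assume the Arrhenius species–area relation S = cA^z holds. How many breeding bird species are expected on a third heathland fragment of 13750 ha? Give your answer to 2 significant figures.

8.6

z = ln(11/8) / ln(59220/9291) = 0.3185 / 1.8522 = 0.1719
c = 8 / 9291^0.1719 = 8 / 4.811 = 1.663
S₃ = 1.663 × 13750^0.1719 = 1.663 × 5.146 ≈ 8.558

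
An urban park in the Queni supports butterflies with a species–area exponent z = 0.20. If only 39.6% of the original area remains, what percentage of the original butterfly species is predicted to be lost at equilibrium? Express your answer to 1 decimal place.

S_new/S_old = (A_new/A_old)^z = 0.396^0.2
= exp(0.2 × ln 0.396) = exp(0.2 × -0.9263) = exp(-0.1853) ≈ 0.8309
Fraction lost = 1 − 0.8309 = 0.1691

16.9%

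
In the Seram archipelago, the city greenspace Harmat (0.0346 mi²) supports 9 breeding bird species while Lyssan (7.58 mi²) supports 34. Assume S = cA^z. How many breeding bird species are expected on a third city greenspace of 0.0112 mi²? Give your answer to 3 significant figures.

6.81

z = ln(34/9) / ln(7.58/0.0346) = 1.3291 / 5.3894 = 0.2466
c = 9 / 0.0346^0.2466 = 9 / 0.4362 = 20.63
S₃ = 20.63 × 0.0112^0.2466 = 20.63 × 0.3303 ≈ 6.814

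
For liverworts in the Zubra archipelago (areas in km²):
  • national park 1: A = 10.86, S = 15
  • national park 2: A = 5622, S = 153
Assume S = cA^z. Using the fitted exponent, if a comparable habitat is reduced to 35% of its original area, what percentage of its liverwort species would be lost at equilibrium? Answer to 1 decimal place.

z = ln(153/15) / ln(5622/10.86) = 2.3224 / 6.2494 = 0.3716
S_new/S_old = (A_new/A_old)^z = 0.35^0.3716 = exp(0.3716 × -1.0498) = 0.677
Fraction lost = 1 − 0.677 = 0.323

32.3%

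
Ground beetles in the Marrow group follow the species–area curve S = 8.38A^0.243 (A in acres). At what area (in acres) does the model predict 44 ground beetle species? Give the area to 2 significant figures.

920 acres

44 = 8.38 × A^0.243  ⇒  A^0.243 = 44/8.38 = 5.251
ln A = ln(5.251) / 0.243 = 1.6583 / 0.243 = 6.8245
A = e^6.8245 ≈ 920.1 acres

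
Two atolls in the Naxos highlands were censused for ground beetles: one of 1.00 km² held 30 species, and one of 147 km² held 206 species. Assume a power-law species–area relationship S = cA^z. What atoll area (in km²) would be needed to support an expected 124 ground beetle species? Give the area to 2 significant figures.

39 km²

z = ln(206/30) / ln(147/1) = 1.9267 / 4.9904 = 0.3861
c = 30 / 1^0.3861 = 30 / 1 = 30
A = (124/30)^(1/0.3861) ⇒ ln A = ln(4.133)/0.3861 = 3.6757
A = e^3.6757 ≈ 39.48 km²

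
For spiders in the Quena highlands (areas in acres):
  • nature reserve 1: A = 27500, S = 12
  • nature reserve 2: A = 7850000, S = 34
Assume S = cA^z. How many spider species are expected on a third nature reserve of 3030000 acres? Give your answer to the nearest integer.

z = ln(34/12) / ln(7850000/27500) = 1.0415 / 5.6541 = 0.1842
c = 12 / 27500^0.1842 = 12 / 6.572 = 1.826
S₃ = 1.826 × 3030000^0.1842 = 1.826 × 15.63 ≈ 28.53

29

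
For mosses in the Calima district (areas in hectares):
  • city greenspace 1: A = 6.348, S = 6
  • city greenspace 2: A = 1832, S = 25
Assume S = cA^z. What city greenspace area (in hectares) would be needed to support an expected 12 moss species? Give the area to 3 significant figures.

99.4 hectares

z = ln(25/6) / ln(1832/6.348) = 1.4271 / 5.6650 = 0.2519
c = 6 / 6.348^0.2519 = 6 / 1.593 = 3.767
A = (12/3.767)^(1/0.2519) ⇒ ln A = ln(3.186)/0.2519 = 4.5996
A = e^4.5996 ≈ 99.45 hectares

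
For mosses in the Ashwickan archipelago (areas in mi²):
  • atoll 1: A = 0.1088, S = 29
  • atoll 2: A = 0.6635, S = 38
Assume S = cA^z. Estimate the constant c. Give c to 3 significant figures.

40.4

z = ln(S₂/S₁) / ln(A₂/A₁) = ln(38/29) / ln(0.6635/0.1088) = 0.2703 / 1.8080 = 0.1495
c = S₁ / A₁^z = 29 / 0.1088^0.1495 = 29 / 0.7178 = 40.4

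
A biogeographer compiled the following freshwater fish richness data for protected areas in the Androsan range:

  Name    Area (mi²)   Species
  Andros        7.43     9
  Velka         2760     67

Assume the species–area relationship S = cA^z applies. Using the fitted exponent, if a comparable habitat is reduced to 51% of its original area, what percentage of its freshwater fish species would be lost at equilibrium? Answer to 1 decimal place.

20.4%

z = ln(67/9) / ln(2760/7.43) = 2.0075 / 5.9175 = 0.3392
S_new/S_old = (A_new/A_old)^z = 0.51^0.3392 = exp(0.3392 × -0.6733) = 0.7958
Fraction lost = 1 − 0.7958 = 0.2042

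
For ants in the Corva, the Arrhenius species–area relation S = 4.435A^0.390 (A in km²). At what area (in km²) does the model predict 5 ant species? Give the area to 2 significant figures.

5 = 4.435 × A^0.39  ⇒  A^0.39 = 5/4.435 = 1.127
ln A = ln(1.127) / 0.39 = 0.1199 / 0.39 = 0.3075
A = e^0.3075 ≈ 1.36 km²

1.4 km²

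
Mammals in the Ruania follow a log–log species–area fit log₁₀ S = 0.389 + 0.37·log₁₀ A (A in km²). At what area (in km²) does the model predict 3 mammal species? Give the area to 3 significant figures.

1.73 km²

3 = 2.449 × A^0.37  ⇒  A^0.37 = 3/2.449 = 1.225
ln A = ln(1.225) / 0.37 = 0.2029 / 0.37 = 0.5484
A = e^0.5484 ≈ 1.73 km²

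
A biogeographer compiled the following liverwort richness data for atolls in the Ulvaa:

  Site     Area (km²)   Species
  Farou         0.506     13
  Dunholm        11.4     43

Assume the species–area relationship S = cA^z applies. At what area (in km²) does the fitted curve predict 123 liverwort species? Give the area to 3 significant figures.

z = ln(43/13) / ln(11.4/0.506) = 1.1963 / 3.1148 = 0.3840
c = 13 / 0.506^0.3840 = 13 / 0.7698 = 16.89
A = (123/16.89)^(1/0.3840) ⇒ ln A = ln(7.284)/0.3840 = 5.1702
A = e^5.1702 ≈ 175.9 km²

176 km²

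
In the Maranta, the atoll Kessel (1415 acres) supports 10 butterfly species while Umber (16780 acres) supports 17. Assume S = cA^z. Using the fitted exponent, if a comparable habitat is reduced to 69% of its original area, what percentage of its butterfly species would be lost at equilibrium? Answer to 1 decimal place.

7.7%

z = ln(17/10) / ln(16780/1415) = 0.5306 / 2.4731 = 0.2146
S_new/S_old = (A_new/A_old)^z = 0.69^0.2146 = exp(0.2146 × -0.3711) = 0.9235
Fraction lost = 1 − 0.9235 = 0.07653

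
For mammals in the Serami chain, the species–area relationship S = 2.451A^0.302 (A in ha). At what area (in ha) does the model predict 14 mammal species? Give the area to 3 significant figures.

321 ha

14 = 2.451 × A^0.302  ⇒  A^0.302 = 14/2.451 = 5.712
ln A = ln(5.712) / 0.302 = 1.7426 / 0.302 = 5.7701
A = e^5.7701 ≈ 320.6 ha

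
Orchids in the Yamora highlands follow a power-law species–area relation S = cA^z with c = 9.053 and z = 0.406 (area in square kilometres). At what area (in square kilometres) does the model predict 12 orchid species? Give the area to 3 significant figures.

12 = 9.053 × A^0.406  ⇒  A^0.406 = 12/9.053 = 1.326
ln A = ln(1.326) / 0.406 = 0.2818 / 0.406 = 0.6941
A = e^0.6941 ≈ 2.002 square kilometres

2.00 square kilometres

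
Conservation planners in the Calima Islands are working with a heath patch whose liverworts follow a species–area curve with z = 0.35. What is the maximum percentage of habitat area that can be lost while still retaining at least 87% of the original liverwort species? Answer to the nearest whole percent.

Need (A_new/A_old)^0.35 = 0.87, so A_new/A_old = 0.87^(1/0.35) = 0.87^2.857
ln(A_new/A_old) = ln 0.87 / 0.35 = -0.1393 / 0.35 = -0.3979
A_new/A_old = e^-0.3979 ≈ 0.6717
Fraction that can be lost = 1 − 0.6717 = 0.3283

33%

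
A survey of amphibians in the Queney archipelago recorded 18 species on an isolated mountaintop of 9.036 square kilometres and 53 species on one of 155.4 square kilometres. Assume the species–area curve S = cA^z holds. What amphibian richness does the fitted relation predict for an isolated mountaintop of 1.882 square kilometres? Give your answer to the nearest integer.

z = ln(53/18) / ln(155.4/9.036) = 1.0799 / 2.8448 = 0.3796
c = 18 / 9.036^0.3796 = 18 / 2.306 = 7.805
S₃ = 7.805 × 1.882^0.3796 = 7.805 × 1.271 ≈ 9.922

10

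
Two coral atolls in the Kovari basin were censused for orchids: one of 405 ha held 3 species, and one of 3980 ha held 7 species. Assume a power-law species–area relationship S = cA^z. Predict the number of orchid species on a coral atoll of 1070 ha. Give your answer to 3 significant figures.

4.30

z = ln(7/3) / ln(3980/405) = 0.8473 / 2.2852 = 0.3708
c = 3 / 405^0.3708 = 3 / 9.264 = 0.3238
S₃ = 0.3238 × 1070^0.3708 = 0.3238 × 13.28 ≈ 4.301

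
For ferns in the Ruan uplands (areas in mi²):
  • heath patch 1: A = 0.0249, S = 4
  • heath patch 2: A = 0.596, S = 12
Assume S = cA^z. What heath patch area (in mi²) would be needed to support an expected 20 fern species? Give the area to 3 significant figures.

z = ln(12/4) / ln(0.596/0.0249) = 1.0986 / 3.1754 = 0.3460
c = 4 / 0.0249^0.3460 = 4 / 0.2787 = 14.35
A = (20/14.35)^(1/0.3460) ⇒ ln A = ln(1.393)/0.3460 = 0.9589
A = e^0.9589 ≈ 2.609 mi²

2.61 mi²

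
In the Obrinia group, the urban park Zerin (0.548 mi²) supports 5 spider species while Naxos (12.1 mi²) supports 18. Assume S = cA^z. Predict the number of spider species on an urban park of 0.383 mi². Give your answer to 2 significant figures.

4.3

z = ln(18/5) / ln(12.1/0.548) = 1.2809 / 3.0947 = 0.4139
c = 5 / 0.548^0.4139 = 5 / 0.7796 = 6.413
S₃ = 6.413 × 0.383^0.4139 = 6.413 × 0.6722 ≈ 4.311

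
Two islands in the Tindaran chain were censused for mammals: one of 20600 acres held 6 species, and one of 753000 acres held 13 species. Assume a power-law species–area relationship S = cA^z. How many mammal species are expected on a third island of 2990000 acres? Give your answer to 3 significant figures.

z = ln(13/6) / ln(753000/20600) = 0.7732 / 3.5988 = 0.2148
c = 6 / 20600^0.2148 = 6 / 8.449 = 0.7101
S₃ = 0.7101 × 2990000^0.2148 = 0.7101 × 24.62 ≈ 17.48

17.5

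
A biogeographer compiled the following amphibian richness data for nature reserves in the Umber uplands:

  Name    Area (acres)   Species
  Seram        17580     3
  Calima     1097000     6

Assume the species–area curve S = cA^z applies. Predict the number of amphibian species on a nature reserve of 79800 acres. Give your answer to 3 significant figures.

z = ln(6/3) / ln(1097000/17580) = 0.6931 / 4.1336 = 0.1677
c = 3 / 17580^0.1677 = 3 / 5.15 = 0.5825
S₃ = 0.5825 × 79800^0.1677 = 0.5825 × 6.637 ≈ 3.866

3.87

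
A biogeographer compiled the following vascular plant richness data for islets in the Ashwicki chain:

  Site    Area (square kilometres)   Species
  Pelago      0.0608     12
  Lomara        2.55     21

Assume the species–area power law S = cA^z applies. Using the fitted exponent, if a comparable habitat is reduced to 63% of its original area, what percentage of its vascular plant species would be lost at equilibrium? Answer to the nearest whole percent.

z = ln(21/12) / ln(2.55/0.0608) = 0.5596 / 3.7363 = 0.1498
S_new/S_old = (A_new/A_old)^z = 0.63^0.1498 = exp(0.1498 × -0.4620) = 0.9331
Fraction lost = 1 − 0.9331 = 0.06686

7%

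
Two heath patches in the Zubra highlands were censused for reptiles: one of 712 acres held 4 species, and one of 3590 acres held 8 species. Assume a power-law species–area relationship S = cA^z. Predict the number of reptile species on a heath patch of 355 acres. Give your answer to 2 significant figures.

z = ln(8/4) / ln(3590/712) = 0.6931 / 1.6178 = 0.4284
c = 4 / 712^0.4284 = 4 / 16.68 = 0.2398
S₃ = 0.2398 × 355^0.4284 = 0.2398 × 12.38 ≈ 2.969

3.0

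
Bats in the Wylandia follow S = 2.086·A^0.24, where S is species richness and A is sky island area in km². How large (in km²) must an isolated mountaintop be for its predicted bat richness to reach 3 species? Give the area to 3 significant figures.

3 = 2.086 × A^0.24  ⇒  A^0.24 = 3/2.086 = 1.438
ln A = ln(1.438) / 0.24 = 0.3634 / 0.24 = 1.5140
A = e^1.5140 ≈ 4.545 km²

4.54 km²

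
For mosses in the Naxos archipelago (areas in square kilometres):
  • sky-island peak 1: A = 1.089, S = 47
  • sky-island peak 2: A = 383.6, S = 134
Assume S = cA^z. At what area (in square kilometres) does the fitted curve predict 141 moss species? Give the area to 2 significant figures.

510 square kilometres

z = ln(134/47) / ln(383.6/1.089) = 1.0477 / 5.8643 = 0.1787
c = 47 / 1.089^0.1787 = 47 / 1.015 = 46.29
A = (141/46.29)^(1/0.1787) ⇒ ln A = ln(3.046)/0.1787 = 6.2346
A = e^6.2346 ≈ 510.1 square kilometres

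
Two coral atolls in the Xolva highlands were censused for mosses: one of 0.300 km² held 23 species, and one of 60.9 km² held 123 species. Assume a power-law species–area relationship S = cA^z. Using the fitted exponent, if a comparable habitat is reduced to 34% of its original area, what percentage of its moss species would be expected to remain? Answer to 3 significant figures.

71.1%

z = ln(123/23) / ln(60.9/0.3) = 1.6767 / 5.3132 = 0.3156
S_new/S_old = (A_new/A_old)^z = 0.34^0.3156 = exp(0.3156 × -1.0788) = 0.7115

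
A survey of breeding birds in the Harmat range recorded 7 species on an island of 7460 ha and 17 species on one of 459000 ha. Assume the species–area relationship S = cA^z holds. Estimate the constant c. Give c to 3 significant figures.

z = ln(S₂/S₁) / ln(A₂/A₁) = ln(17/7) / ln(459000/7460) = 0.8873 / 4.1195 = 0.2154
c = S₁ / A₁^z = 7 / 7460^0.2154 = 7 / 6.826 = 1.026

1.03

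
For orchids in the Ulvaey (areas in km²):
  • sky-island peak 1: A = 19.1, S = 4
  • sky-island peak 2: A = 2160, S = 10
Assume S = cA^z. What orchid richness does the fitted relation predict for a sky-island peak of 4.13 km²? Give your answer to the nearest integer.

z = ln(10/4) / ln(2160/19.1) = 0.9163 / 4.7282 = 0.1938
c = 4 / 19.1^0.1938 = 4 / 1.771 = 2.258
S₃ = 2.258 × 4.13^0.1938 = 2.258 × 1.316 ≈ 2.973

3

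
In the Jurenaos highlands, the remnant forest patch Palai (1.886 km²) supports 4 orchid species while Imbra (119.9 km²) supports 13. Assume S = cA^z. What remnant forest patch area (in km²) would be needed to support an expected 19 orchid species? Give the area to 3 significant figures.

z = ln(13/4) / ln(119.9/1.886) = 1.1787 / 4.1522 = 0.2839
c = 4 / 1.886^0.2839 = 4 / 1.197 = 3.341
A = (19/3.341)^(1/0.2839) ⇒ ln A = ln(5.687)/0.2839 = 6.1235
A = e^6.1235 ≈ 456.5 km²

456 km²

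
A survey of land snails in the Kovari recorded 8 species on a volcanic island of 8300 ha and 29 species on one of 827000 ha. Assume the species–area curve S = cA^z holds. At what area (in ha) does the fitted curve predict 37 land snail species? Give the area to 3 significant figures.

1970000 ha

z = ln(29/8) / ln(827000/8300) = 1.2879 / 4.6015 = 0.2799
c = 8 / 8300^0.2799 = 8 / 12.5 = 0.6401
A = (37/0.6401)^(1/0.2799) ⇒ ln A = ln(57.8)/0.2799 = 14.4960
A = e^14.4960 ≈ 1974904 ha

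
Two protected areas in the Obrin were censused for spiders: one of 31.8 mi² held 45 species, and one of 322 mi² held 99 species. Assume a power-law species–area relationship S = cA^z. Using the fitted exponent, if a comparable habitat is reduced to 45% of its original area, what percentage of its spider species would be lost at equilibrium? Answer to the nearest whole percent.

z = ln(99/45) / ln(322/31.8) = 0.7885 / 2.3151 = 0.3406
S_new/S_old = (A_new/A_old)^z = 0.45^0.3406 = exp(0.3406 × -0.7985) = 0.7619
Fraction lost = 1 − 0.7619 = 0.2381

24%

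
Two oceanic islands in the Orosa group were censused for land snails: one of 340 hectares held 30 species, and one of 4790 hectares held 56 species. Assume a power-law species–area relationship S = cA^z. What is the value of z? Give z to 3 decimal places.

0.236

Taking logs: ln S = ln c + z ln A, so z = (ln S₂ − ln S₁)/(ln A₂ − ln A₁).
z = ln(56/30) / ln(4790/340) = ln(1.867) / ln(14.09) = 0.6242 / 2.6453 = 0.2359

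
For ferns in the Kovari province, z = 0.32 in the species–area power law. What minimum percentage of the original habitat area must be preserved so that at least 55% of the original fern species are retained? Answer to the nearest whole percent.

Need (A_new/A_old)^0.32 = 0.55, so A_new/A_old = 0.55^(1/0.32) = 0.55^3.125
ln(A_new/A_old) = ln 0.55 / 0.32 = -0.5978 / 0.32 = -1.8682
A_new/A_old = e^-1.8682 ≈ 0.1544

15%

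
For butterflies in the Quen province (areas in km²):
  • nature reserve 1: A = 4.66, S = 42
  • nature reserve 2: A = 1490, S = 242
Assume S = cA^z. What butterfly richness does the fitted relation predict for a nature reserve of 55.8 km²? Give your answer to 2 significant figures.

89

z = ln(242/42) / ln(1490/4.66) = 1.7513 / 5.7675 = 0.3036
c = 42 / 4.66^0.3036 = 42 / 1.596 = 26.32
S₃ = 26.32 × 55.8^0.3036 = 26.32 × 3.391 ≈ 89.26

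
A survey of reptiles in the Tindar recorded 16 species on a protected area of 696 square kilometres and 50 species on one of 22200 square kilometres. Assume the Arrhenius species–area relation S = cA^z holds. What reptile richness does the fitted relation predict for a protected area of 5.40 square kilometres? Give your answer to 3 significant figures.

z = ln(50/16) / ln(22200/696) = 1.1394 / 3.4625 = 0.3291
c = 16 / 696^0.3291 = 16 / 8.619 = 1.856
S₃ = 1.856 × 5.4^0.3291 = 1.856 × 1.742 ≈ 3.234

3.23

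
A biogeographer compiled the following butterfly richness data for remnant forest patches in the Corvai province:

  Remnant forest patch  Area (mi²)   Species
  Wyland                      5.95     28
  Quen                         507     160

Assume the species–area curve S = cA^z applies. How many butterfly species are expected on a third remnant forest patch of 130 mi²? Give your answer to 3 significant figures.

z = ln(160/28) / ln(507/5.95) = 1.7430 / 4.4451 = 0.3921
c = 28 / 5.95^0.3921 = 28 / 2.012 = 13.91
S₃ = 13.91 × 130^0.3921 = 13.91 × 6.744 ≈ 93.83

93.8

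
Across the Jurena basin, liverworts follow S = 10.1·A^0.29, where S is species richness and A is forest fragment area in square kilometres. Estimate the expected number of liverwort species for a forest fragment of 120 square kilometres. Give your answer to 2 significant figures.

40

S = 10.1 × 120^0.29
ln S = ln 10.1 + 0.29 × ln 120 = 2.3125 + 0.29 × 4.7875 = 3.7009
S = e^3.7009 ≈ 40.48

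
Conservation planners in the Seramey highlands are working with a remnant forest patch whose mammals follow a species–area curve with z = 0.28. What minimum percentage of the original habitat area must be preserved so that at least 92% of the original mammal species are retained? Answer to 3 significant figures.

Need (A_new/A_old)^0.28 = 0.92, so A_new/A_old = 0.92^(1/0.28) = 0.92^3.571
ln(A_new/A_old) = ln 0.92 / 0.28 = -0.0834 / 0.28 = -0.2978
A_new/A_old = e^-0.2978 ≈ 0.7425

74.2%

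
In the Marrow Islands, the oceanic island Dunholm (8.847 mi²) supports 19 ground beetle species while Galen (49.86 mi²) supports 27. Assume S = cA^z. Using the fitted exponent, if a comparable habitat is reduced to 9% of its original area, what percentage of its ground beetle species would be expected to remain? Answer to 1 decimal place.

z = ln(27/19) / ln(49.86/8.847) = 0.3514 / 1.7291 = 0.2032
S_new/S_old = (A_new/A_old)^z = 0.09^0.2032 = exp(0.2032 × -2.4079) = 0.613

61.3%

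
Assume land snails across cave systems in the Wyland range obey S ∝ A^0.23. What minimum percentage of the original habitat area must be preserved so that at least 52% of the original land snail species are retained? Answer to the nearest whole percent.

6%

Need (A_new/A_old)^0.23 = 0.52, so A_new/A_old = 0.52^(1/0.23) = 0.52^4.348
ln(A_new/A_old) = ln 0.52 / 0.23 = -0.6539 / 0.23 = -2.8432
A_new/A_old = e^-2.8432 ≈ 0.05824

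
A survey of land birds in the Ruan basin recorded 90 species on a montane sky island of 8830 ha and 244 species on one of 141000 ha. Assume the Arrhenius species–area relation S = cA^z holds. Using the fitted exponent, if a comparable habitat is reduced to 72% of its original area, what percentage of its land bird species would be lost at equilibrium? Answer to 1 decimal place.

11.2%

z = ln(244/90) / ln(141000/8830) = 0.9974 / 2.7706 = 0.3600
S_new/S_old = (A_new/A_old)^z = 0.72^0.3600 = exp(0.3600 × -0.3285) = 0.8885
Fraction lost = 1 − 0.8885 = 0.1115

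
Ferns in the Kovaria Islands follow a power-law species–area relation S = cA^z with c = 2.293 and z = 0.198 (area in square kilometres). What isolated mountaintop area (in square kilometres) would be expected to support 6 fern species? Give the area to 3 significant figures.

129 square kilometres

6 = 2.293 × A^0.198  ⇒  A^0.198 = 6/2.293 = 2.617
ln A = ln(2.617) / 0.198 = 0.9619 / 0.198 = 4.8581
A = e^4.8581 ≈ 128.8 square kilometres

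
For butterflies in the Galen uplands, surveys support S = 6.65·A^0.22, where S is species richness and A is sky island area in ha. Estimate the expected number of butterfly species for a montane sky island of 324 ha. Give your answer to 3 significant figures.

23.7

S = 6.65 × 324^0.22 = 6.65 × 3.567 ≈ 23.72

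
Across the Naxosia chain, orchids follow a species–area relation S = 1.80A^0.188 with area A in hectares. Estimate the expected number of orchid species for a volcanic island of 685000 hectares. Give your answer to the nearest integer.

23

S = 1.8 × 685000^0.188
ln S = ln 1.8 + 0.188 × ln 685000 = 0.5878 + 0.188 × 13.4372 = 3.1140
S = e^3.1140 ≈ 22.51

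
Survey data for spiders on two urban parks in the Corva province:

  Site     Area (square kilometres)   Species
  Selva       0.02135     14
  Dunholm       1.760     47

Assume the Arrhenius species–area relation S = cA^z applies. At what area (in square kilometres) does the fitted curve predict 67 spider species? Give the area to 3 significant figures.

z = ln(47/14) / ln(1.76/0.02135) = 1.2111 / 4.4120 = 0.2745
c = 14 / 0.02135^0.2745 = 14 / 0.3479 = 40.24
A = (67/40.24)^(1/0.2745) ⇒ ln A = ln(1.665)/0.2745 = 1.8569
A = e^1.8569 ≈ 6.404 square kilometres

6.40 square kilometres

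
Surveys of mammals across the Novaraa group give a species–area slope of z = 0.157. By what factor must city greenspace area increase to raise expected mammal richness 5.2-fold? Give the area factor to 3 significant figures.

36400

(A₂/A₁)^0.157 = 5.2, so A₂/A₁ = 5.2^(1/0.157) = 5.2^6.369
ln(A₂/A₁) = ln 5.2 / 0.157 = 1.6487 / 0.157 = 10.5010
A₂/A₁ = e^10.5010 ≈ 36352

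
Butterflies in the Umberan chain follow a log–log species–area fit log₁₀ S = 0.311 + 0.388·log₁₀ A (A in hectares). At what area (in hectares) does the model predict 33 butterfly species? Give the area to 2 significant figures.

33 = 2.046 × A^0.388  ⇒  A^0.388 = 33/2.046 = 16.13
ln A = ln(16.13) / 0.388 = 2.7804 / 0.388 = 7.1660
A = e^7.1660 ≈ 1295 hectares

1300 hectares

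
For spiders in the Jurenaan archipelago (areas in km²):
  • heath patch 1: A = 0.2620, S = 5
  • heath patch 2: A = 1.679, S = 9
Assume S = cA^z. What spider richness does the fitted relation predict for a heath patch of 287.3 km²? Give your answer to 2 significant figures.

z = ln(9/5) / ln(1.679/0.262) = 0.5878 / 1.8576 = 0.3164
c = 5 / 0.262^0.3164 = 5 / 0.6545 = 7.639
S₃ = 7.639 × 287.3^0.3164 = 7.639 × 5.996 ≈ 45.8

46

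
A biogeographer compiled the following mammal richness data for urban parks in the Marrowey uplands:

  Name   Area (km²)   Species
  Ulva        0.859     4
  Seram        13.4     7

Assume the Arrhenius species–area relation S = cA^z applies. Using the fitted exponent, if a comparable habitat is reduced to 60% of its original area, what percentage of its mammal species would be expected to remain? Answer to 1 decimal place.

90.1%

z = ln(7/4) / ln(13.4/0.859) = 0.5596 / 2.7472 = 0.2037
S_new/S_old = (A_new/A_old)^z = 0.6^0.2037 = exp(0.2037 × -0.5108) = 0.9012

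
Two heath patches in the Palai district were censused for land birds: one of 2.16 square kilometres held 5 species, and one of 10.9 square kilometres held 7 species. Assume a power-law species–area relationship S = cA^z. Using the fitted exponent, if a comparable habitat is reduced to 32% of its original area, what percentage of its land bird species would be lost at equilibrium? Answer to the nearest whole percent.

z = ln(7/5) / ln(10.9/2.16) = 0.3365 / 1.6187 = 0.2079
S_new/S_old = (A_new/A_old)^z = 0.32^0.2079 = exp(0.2079 × -1.1394) = 0.7891
Fraction lost = 1 − 0.7891 = 0.2109

21%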